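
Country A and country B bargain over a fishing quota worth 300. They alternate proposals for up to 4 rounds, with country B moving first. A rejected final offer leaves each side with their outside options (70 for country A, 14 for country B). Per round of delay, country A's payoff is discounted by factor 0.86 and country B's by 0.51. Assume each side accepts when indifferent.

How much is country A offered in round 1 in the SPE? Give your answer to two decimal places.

Round 4 (country A proposes): country B gets 14 if talks fail, so country A offers 14 and keeps 286.
Round 3 (country B proposes): country A can get 286 next round, worth 0.86 × 286 = 245.96 now, so country B offers 245.96, keeping 54.04.
Round 2 (country A proposes): country B can get 54.04 next round, worth 0.51 × 54.04 = 27.5604 now; country A offers that and keeps 272.4396.
Round 1 (country B proposes): country A can get 272.4396 next round, worth 0.86 × 272.4396 = 234.298056 now. Country B offers 234.298056 and keeps 300 − 234.298056 = 65.701944.

234.30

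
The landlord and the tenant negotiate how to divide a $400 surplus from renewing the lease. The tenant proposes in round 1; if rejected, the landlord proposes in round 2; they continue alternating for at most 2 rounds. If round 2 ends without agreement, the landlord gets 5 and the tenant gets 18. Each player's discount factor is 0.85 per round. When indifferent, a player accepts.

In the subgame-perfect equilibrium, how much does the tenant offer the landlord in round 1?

By backward induction:
Round 2 (the landlord proposes): the tenant gets 18 if talks fail, so the landlord offers 18 and keeps 382.
Round 1 (the tenant proposes): the landlord can get 382 next round, worth 0.85 × 382 = 324.7 now. The tenant offers 324.7 and keeps 400 − 324.7 = 75.3.

324.7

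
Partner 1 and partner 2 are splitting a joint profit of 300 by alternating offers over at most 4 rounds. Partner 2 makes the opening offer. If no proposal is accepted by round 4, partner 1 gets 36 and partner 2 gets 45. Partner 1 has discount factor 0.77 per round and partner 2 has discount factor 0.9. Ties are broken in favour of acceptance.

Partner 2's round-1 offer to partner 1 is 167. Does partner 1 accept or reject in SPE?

Accept

Round 4 (partner 1 proposes): partner 2 gets 45 if talks fail, so partner 1 offers 45 and keeps 255.
Round 3 (partner 2 proposes): partner 1 can get 255 next round, worth 0.77 × 255 = 196.35 now. Partner 2 offers 196.35 and keeps 300 − 196.35 = 103.65.
Round 2 (partner 1 proposes): partner 2 can get 103.65 next round, worth 0.9 × 103.65 = 93.285 now; partner 1 offers that and keeps 206.715.
So by rejecting in round 1, partner 1 gets 206.715 next round, worth 0.77 × 206.715 = 159.17055 now.
Offer 167 ≥ 159.17055, so partner 1 accepts.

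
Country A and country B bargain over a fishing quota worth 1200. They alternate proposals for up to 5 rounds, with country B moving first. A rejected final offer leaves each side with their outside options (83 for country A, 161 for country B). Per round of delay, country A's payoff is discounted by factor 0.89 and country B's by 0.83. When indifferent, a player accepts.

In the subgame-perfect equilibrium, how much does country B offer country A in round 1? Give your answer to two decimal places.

Round 5 (country B proposes): country A gets 83 if talks fail, so country B offers 83 and keeps 1117.
Round 4 (country A proposes): country B can get 1117 next round, worth 0.83 × 1117 = 927.11 now, so country A offers 927.11, keeping 272.89.
Round 3 (country B proposes): country A can get 272.89 next round, worth 0.89 × 272.89 = 242.8721 now, so country B offers 242.8721, keeping 957.1279.
Round 2 (country A proposes): country B can get 957.1279 next round, worth 0.83 × 957.1279 = 794.416157 now; country A offers that and keeps 405.583843.
Round 1 (country B proposes): country A can get 405.583843 next round, worth 0.89 × 405.583843 = 360.96962027 now, so country B offers 360.96962027, keeping 839.03037973.

360.97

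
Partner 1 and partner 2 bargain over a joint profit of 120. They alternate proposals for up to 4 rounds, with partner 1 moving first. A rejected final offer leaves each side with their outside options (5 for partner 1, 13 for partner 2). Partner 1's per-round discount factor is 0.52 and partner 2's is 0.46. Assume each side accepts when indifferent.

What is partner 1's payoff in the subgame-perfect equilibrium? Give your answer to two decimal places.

80.85

Solve by backward induction from round 4.
Round 4 (partner 2 proposes): partner 1 gets 5 if talks fail, so partner 2 offers 5 and keeps 115.
Round 3 (partner 1 proposes): partner 2 can get 115 next round, worth 0.46 × 115 = 52.9 now. Partner 1 offers 52.9 and keeps 120 − 52.9 = 67.1.
Round 2 (partner 2 proposes): partner 1 can get 67.1 next round, worth 0.52 × 67.1 = 34.892 now, so partner 2 offers 34.892, keeping 85.108.
Round 1 (partner 1 proposes): partner 2 can get 85.108 next round, worth 0.46 × 85.108 = 39.14968 now, so partner 1 offers 39.14968, keeping 80.85032.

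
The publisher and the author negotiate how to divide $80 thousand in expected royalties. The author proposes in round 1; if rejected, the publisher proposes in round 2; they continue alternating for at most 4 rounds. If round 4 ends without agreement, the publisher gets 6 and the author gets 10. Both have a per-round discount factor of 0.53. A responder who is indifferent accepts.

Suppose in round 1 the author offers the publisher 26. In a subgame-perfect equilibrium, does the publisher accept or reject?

Reject

Work out the publisher's continuation value if the offer is rejected.
Round 4 (the publisher proposes): the author gets 10 if talks fail, so the publisher offers 10 and keeps 70.
Round 3 (the author proposes): the publisher can get 70 next round, worth 0.53 × 70 = 37.1 now, so the author offers 37.1, keeping 42.9.
Round 2 (the publisher proposes): the author can get 42.9 next round, worth 0.53 × 42.9 = 22.737 now; the publisher offers that and keeps 57.263.
So by rejecting in round 1, the publisher gets 57.263 next round, worth 0.53 × 57.263 = 30.34939 now.
Offer 26 < 30.34939, so the publisher rejects.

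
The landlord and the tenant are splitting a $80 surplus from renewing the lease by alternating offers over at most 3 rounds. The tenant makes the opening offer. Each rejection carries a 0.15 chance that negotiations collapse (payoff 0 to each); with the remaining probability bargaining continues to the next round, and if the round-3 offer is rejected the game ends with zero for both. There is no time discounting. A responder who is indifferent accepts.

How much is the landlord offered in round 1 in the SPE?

Round 3 (the tenant proposes): rejection yields 0 for the landlord; the tenant offers 0 and keeps 80.
Round 2 (the landlord proposes): rejecting gives the tenant an expected 0.85 × 80 = 68, so the landlord offers 68, keeping 12.
Round 1 (the tenant proposes): rejecting gives the landlord an expected 0.85 × 12 = 10.2. The tenant offers 10.2 and keeps 80 − 10.2 = 69.8.

10.2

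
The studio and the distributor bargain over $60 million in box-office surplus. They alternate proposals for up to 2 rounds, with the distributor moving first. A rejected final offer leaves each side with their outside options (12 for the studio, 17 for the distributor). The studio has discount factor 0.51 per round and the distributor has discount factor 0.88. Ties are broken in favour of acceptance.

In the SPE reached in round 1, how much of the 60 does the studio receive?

Round 2 (the studio proposes): the distributor gets 17 if talks fail, so the studio offers 17 and keeps 43.
Round 1 (the distributor proposes): the studio can get 43 next round, worth 0.51 × 43 = 21.93 now, so the distributor offers 21.93, keeping 38.07.

21.93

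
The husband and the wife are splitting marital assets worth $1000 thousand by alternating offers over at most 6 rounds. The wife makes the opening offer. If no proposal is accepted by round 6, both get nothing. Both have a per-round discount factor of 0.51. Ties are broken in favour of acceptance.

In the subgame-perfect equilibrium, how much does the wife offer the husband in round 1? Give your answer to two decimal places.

Solve by backward induction from round 6.
Round 6 (the husband proposes): rejection yields 0 for the wife; the husband offers 0 and keeps 1000.
Round 5 (the wife proposes): the husband can get 1000 next round, worth 0.51 × 1000 = 510 now; the wife offers that and keeps 490.
Round 4 (the husband proposes): the wife can get 490 next round, worth 0.51 × 490 = 249.9 now, so the husband offers 249.9, keeping 750.1.
Round 3 (the wife proposes): the husband can get 750.1 next round, worth 0.51 × 750.1 = 382.551 now. The wife offers 382.551 and keeps 1000 − 382.551 = 617.449.
Round 2 (the husband proposes): the wife can get 617.449 next round, worth 0.51 × 617.449 = 314.89899 now, so the husband offers 314.89899, keeping 685.10101.
Round 1 (the wife proposes): the husband can get 685.10101 next round, worth 0.51 × 685.10101 = 349.4015151 now; the wife offers that and keeps 650.5984849.

349.40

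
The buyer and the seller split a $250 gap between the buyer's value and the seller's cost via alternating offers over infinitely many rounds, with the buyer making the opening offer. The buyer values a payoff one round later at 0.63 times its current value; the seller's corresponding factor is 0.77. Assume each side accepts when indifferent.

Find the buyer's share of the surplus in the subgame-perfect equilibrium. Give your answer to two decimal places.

111.67

In a stationary SPE each proposer offers the other exactly their discounted continuation value.
If the buyer keeps x when proposing and the seller keeps y when proposing, then x = 250 − 0.77y and y = 250 − 0.63x.
Solving: x = 250(1 − 0.77) / (1 − 0.63·0.77) = 57.5 / 0.5149 ≈ 111.6722.
The seller gets 250 − 111.6722 ≈ 138.3278.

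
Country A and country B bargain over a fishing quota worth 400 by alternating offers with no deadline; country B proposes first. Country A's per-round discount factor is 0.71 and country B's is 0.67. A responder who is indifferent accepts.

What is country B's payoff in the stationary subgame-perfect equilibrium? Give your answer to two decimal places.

In a stationary SPE each proposer offers the other exactly their discounted continuation value.
If country B keeps x when proposing and country A keeps y when proposing, then x = 400 − 0.71y and y = 400 − 0.67x.
Solving: x = 400(1 − 0.71) / (1 − 0.67·0.71) = 116 / 0.5243 ≈ 221.2474.
Country A gets 400 − 221.2474 ≈ 178.7526.

221.25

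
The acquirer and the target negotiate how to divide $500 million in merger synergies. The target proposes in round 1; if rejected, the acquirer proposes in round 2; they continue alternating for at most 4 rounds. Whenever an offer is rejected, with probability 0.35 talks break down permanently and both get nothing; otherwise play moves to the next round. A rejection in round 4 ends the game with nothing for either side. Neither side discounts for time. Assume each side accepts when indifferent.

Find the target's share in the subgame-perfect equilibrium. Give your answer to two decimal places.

Round 4 (the acquirer proposes): rejection yields 0 for the target; the acquirer offers 0 and keeps 500.
Round 3 (the target proposes): rejecting gives the acquirer an expected 0.65 × 500 = 325, so the target offers 325, keeping 175.
Round 2 (the acquirer proposes): rejecting gives the target an expected 0.65 × 175 = 113.75, so the acquirer offers 113.75, keeping 386.25.
Round 1 (the target proposes): rejecting gives the acquirer an expected 0.65 × 386.25 = 251.0625, so the target offers 251.0625, keeping 248.9375.

248.94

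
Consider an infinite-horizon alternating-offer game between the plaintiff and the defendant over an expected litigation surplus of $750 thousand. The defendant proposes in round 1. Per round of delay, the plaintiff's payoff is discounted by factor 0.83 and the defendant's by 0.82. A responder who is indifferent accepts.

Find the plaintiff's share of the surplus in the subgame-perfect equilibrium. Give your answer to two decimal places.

When the defendant proposes, the plaintiff accepts any offer worth at least 0.83 times what the plaintiff would get by proposing next round; and vice versa.
This gives x = 750 − 0.83y and y = 750 − 0.82x, where x and y are each side's share when it proposes.
Hence (1 − 0.83·0.82)x = 750(1 − 0.83), i.e. 0.3194·x = 127.5.
x ≈ 399.1860; the plaintiff's share is 750 − x ≈ 350.8140.

350.81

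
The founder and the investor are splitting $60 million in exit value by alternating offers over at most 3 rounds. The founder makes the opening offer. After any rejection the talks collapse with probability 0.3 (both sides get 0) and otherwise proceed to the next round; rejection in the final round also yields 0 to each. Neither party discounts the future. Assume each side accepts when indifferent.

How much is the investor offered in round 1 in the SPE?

12.6

Round 3 (the founder proposes): rejection yields 0 for the investor; the founder offers 0 and keeps 60.
Round 2 (the investor proposes): rejecting gives the founder an expected 0.7 × 60 = 42, so the investor offers 42, keeping 18.
Round 1 (the founder proposes): rejecting gives the investor an expected 0.7 × 18 = 12.6, so the founder offers 12.6, keeping 47.4.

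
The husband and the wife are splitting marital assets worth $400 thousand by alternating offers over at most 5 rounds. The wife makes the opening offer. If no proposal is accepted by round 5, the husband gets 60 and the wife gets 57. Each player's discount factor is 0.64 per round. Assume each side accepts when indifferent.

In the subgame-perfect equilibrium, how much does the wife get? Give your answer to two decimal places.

260.02

By backward induction:
Round 5 (the wife proposes): the husband gets 60 if talks fail, so the wife offers 60 and keeps 340.
Round 4 (the husband proposes): the wife can get 340 next round, worth 0.64 × 340 = 217.6 now. The husband offers 217.6 and keeps 400 − 217.6 = 182.4.
Round 3 (the wife proposes): the husband can get 182.4 next round, worth 0.64 × 182.4 = 116.736 now; the wife offers that and keeps 283.264.
Round 2 (the husband proposes): the wife can get 283.264 next round, worth 0.64 × 283.264 = 181.28896 now; the husband offers that and keeps 218.71104.
Round 1 (the wife proposes): the husband can get 218.71104 next round, worth 0.64 × 218.71104 = 139.9750656 now. The wife offers 139.9750656 and keeps 400 − 139.9750656 = 260.0249344.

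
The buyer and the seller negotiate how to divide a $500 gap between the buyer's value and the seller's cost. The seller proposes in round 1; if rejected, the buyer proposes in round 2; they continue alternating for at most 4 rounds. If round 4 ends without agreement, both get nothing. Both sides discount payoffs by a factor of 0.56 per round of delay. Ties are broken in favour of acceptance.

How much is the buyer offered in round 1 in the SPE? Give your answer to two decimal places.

Work backward from the last round.
Round 4 (the buyer proposes): rejection yields 0 for the seller; the buyer offers 0 and keeps 500.
Round 3 (the seller proposes): the buyer can get 500 next round, worth 0.56 × 500 = 280 now. The seller offers 280 and keeps 500 − 280 = 220.
Round 2 (the buyer proposes): the seller can get 220 next round, worth 0.56 × 220 = 123.2 now; the buyer offers that and keeps 376.8.
Round 1 (the seller proposes): the buyer can get 376.8 next round, worth 0.56 × 376.8 = 211.008 now; the seller offers that and keeps 288.992.

211.01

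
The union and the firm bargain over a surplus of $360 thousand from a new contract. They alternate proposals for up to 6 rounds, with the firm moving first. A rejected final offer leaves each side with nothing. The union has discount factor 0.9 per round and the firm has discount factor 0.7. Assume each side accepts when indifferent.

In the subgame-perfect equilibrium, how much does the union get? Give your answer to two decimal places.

287.03

Solve by backward induction from round 6.
Round 6 (the union proposes): rejection yields 0 for the firm; the union offers 0 and keeps 360.
Round 5 (the firm proposes): the union can get 360 next round, worth 0.9 × 360 = 324 now. The firm offers 324 and keeps 360 − 324 = 36.
Round 4 (the union proposes): the firm can get 36 next round, worth 0.7 × 36 = 25.2 now. The union offers 25.2 and keeps 360 − 25.2 = 334.8.
Round 3 (the firm proposes): the union can get 334.8 next round, worth 0.9 × 334.8 = 301.32 now, so the firm offers 301.32, keeping 58.68.
Round 2 (the union proposes): the firm can get 58.68 next round, worth 0.7 × 58.68 = 41.076 now; the union offers that and keeps 318.924.
Round 1 (the firm proposes): the union can get 318.924 next round, worth 0.9 × 318.924 = 287.0316 now. The firm offers 287.0316 and keeps 360 − 287.0316 = 72.9684.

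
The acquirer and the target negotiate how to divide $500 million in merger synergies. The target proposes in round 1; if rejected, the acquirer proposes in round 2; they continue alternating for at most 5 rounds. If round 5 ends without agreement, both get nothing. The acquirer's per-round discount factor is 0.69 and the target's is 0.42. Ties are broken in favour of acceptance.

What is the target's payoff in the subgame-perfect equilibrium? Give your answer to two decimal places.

241.91

Round 5 (the target proposes): the acquirer will accept anything ≥ 0, so the target offers 0 and keeps 500.
Round 4 (the acquirer proposes): the target can get 500 next round, worth 0.42 × 500 = 210 now; the acquirer offers that and keeps 290.
Round 3 (the target proposes): the acquirer can get 290 next round, worth 0.69 × 290 = 200.1 now; the target offers that and keeps 299.9.
Round 2 (the acquirer proposes): the target can get 299.9 next round, worth 0.42 × 299.9 = 125.958 now; the acquirer offers that and keeps 374.042.
Round 1 (the target proposes): the acquirer can get 374.042 next round, worth 0.69 × 374.042 = 258.08898 now, so the target offers 258.08898, keeping 241.91102.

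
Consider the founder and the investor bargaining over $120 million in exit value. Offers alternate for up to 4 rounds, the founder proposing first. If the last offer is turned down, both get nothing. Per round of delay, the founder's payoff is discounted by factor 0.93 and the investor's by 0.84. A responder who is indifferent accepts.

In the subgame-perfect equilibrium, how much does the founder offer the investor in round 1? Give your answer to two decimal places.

Work backward from the last round.
Round 4 (the investor proposes): rejection yields 0 for the founder; the investor offers 0 and keeps 120.
Round 3 (the founder proposes): the investor can get 120 next round, worth 0.84 × 120 = 100.8 now; the founder offers that and keeps 19.2.
Round 2 (the investor proposes): the founder can get 19.2 next round, worth 0.93 × 19.2 = 17.856 now, so the investor offers 17.856, keeping 102.144.
Round 1 (the founder proposes): the investor can get 102.144 next round, worth 0.84 × 102.144 = 85.80096 now; the founder offers that and keeps 34.19904.

85.80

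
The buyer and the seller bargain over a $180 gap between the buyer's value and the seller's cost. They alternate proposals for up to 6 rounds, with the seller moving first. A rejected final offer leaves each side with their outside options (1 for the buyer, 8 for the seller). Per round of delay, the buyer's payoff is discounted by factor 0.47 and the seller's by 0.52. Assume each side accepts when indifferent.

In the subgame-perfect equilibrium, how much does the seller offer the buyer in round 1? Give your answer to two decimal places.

55.36

Round 6 (the buyer proposes): the seller gets 8 if talks fail, so the buyer offers 8 and keeps 172.
Round 5 (the seller proposes): the buyer can get 172 next round, worth 0.47 × 172 = 80.84 now, so the seller offers 80.84, keeping 99.16.
Round 4 (the buyer proposes): the seller can get 99.16 next round, worth 0.52 × 99.16 = 51.5632 now. The buyer offers 51.5632 and keeps 180 − 51.5632 = 128.4368.
Round 3 (the seller proposes): the buyer can get 128.4368 next round, worth 0.47 × 128.4368 = 60.365296 now, so the seller offers 60.365296, keeping 119.634704.
Round 2 (the buyer proposes): the seller can get 119.634704 next round, worth 0.52 × 119.634704 = 62.21004608 now, so the buyer offers 62.21004608, keeping 117.78995392.
Round 1 (the seller proposes): the buyer can get 117.78995392 next round, worth 0.47 × 117.78995392 = 55.3612783424 now. The seller offers 55.3612783424 and keeps 180 − 55.3612783424 = 124.6387216576.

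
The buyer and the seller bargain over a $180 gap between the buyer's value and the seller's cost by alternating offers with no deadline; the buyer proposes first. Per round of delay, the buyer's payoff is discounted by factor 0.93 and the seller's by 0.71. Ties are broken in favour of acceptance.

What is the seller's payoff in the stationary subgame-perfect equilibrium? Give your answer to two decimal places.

When the buyer proposes, the seller accepts any offer worth at least 0.71 times what the seller would get by proposing next round; and vice versa.
This gives x = 180 − 0.71y and y = 180 − 0.93x, where x and y are each side's share when it proposes.
Hence (1 − 0.71·0.93)x = 180(1 − 0.71), i.e. 0.3397·x = 52.2.
x ≈ 153.6650; the seller's share is 180 − x ≈ 26.3350.

26.34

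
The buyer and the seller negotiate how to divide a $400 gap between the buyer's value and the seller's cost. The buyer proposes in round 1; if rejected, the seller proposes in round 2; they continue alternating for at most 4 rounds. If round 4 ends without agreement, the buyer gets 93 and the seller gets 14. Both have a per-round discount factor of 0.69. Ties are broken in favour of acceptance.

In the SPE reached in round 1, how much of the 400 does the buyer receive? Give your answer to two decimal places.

213.59

Round 4 (the seller proposes): the buyer gets 93 if talks fail, so the seller offers 93 and keeps 307.
Round 3 (the buyer proposes): the seller can get 307 next round, worth 0.69 × 307 = 211.83 now. The buyer offers 211.83 and keeps 400 − 211.83 = 188.17.
Round 2 (the seller proposes): the buyer can get 188.17 next round, worth 0.69 × 188.17 = 129.8373 now, so the seller offers 129.8373, keeping 270.1627.
Round 1 (the buyer proposes): the seller can get 270.1627 next round, worth 0.69 × 270.1627 = 186.412263 now; the buyer offers that and keeps 213.587737.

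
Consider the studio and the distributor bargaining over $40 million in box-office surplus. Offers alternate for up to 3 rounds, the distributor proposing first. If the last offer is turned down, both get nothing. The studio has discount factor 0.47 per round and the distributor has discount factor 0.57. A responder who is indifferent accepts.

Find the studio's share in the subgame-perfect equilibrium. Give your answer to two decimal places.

8.08

Round 3 (the distributor proposes): rejection yields 0 for the studio; the distributor offers 0 and keeps 40.
Round 2 (the studio proposes): the distributor can get 40 next round, worth 0.57 × 40 = 22.8 now, so the studio offers 22.8, keeping 17.2.
Round 1 (the distributor proposes): the studio can get 17.2 next round, worth 0.47 × 17.2 = 8.084 now. The distributor offers 8.084 and keeps 40 − 8.084 = 31.916.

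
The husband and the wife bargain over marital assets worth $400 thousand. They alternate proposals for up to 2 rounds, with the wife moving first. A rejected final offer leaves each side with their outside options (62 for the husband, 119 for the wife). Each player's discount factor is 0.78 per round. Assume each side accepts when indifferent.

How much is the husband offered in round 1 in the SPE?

219.18

Round 2 (the husband proposes): the wife gets 119 if talks fail, so the husband offers 119 and keeps 281.
Round 1 (the wife proposes): the husband can get 281 next round, worth 0.78 × 281 = 219.18 now, so the wife offers 219.18, keeping 180.82.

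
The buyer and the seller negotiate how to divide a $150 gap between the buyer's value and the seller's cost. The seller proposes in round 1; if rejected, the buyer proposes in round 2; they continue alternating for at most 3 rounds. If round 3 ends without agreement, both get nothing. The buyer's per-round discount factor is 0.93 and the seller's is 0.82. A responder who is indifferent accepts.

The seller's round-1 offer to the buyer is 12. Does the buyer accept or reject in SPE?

Reject

Work out the buyer's continuation value if the offer is rejected.
Round 3 (the seller proposes): the buyer will accept anything ≥ 0, so the seller offers 0 and keeps 150.
Round 2 (the buyer proposes): the seller can get 150 next round, worth 0.82 × 150 = 123 now; the buyer offers that and keeps 27.
So by rejecting in round 1, the buyer gets 27 next round, worth 0.93 × 27 = 25.11 now.
Offer 12 < 25.11, so the buyer rejects.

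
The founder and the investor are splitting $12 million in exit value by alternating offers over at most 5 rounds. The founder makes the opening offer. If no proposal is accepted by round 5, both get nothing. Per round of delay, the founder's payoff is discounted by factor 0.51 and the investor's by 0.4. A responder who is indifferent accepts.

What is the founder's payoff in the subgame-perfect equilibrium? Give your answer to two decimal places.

9.17

Round 5 (the founder proposes): rejection yields 0 for the investor; the founder offers 0 and keeps 12.
Round 4 (the investor proposes): the founder can get 12 next round, worth 0.51 × 12 = 6.12 now. The investor offers 6.12 and keeps 12 − 6.12 = 5.88.
Round 3 (the founder proposes): the investor can get 5.88 next round, worth 0.4 × 5.88 = 2.352 now, so the founder offers 2.352, keeping 9.648.
Round 2 (the investor proposes): the founder can get 9.648 next round, worth 0.51 × 9.648 = 4.92048 now, so the investor offers 4.92048, keeping 7.07952.
Round 1 (the founder proposes): the investor can get 7.07952 next round, worth 0.4 × 7.07952 = 2.831808 now; the founder offers that and keeps 9.168192.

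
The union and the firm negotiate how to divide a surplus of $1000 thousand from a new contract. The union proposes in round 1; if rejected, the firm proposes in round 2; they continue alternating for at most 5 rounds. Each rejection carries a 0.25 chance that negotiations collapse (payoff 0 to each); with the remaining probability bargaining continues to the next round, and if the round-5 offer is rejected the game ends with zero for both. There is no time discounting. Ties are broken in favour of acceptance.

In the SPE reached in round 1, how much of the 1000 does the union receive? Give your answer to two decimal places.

707.03

Round 5 (the union proposes): the firm will accept anything ≥ 0, so the union offers 0 and keeps 1000.
Round 4 (the firm proposes): rejecting gives the union an expected 0.75 × 1000 = 750. The firm offers 750 and keeps 1000 − 750 = 250.
Round 3 (the union proposes): rejecting gives the firm an expected 0.75 × 250 = 187.5. The union offers 187.5 and keeps 1000 − 187.5 = 812.5.
Round 2 (the firm proposes): rejecting gives the union an expected 0.75 × 812.5 = 609.375. The firm offers 609.375 and keeps 1000 − 609.375 = 390.625.
Round 1 (the union proposes): rejecting gives the firm an expected 0.75 × 390.625 = 292.96875; the union offers that and keeps 707.03125.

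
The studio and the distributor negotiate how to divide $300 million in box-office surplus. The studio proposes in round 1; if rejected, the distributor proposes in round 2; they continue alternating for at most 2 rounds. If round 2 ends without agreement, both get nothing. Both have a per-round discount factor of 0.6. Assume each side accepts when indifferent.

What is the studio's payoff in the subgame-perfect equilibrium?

120

Round 2 (the distributor proposes): rejection yields 0 for the studio; the distributor offers 0 and keeps 300.
Round 1 (the studio proposes): the distributor can get 300 next round, worth 0.6 × 300 = 180 now; the studio offers that and keeps 120.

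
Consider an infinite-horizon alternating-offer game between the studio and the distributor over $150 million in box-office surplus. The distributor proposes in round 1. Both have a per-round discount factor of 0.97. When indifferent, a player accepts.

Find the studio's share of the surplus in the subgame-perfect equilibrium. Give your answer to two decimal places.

Let x be the distributor's share when the distributor proposes and y be the studio's share when the studio proposes.
The studio accepts iff offered ≥ 0.97·y, so x = 150 − 0.97y. Symmetrically y = 150 − 0.97x.
Substituting: x = 150 − 0.97(150 − 0.97x), giving x(1 − 0.97·0.97) = 150(1 − 0.97).
So x = 150 × 0.03 / 0.0591 ≈ 76.1421, and the studio receives 150 − x ≈ 73.8579.

73.86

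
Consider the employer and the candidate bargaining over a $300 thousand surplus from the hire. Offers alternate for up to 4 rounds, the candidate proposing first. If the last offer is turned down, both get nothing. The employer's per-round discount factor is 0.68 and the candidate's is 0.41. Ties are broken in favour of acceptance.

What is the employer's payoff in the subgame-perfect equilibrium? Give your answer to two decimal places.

177.24

Round 4 (the employer proposes): rejection yields 0 for the candidate; the employer offers 0 and keeps 300.
Round 3 (the candidate proposes): the employer can get 300 next round, worth 0.68 × 300 = 204 now, so the candidate offers 204, keeping 96.
Round 2 (the employer proposes): the candidate can get 96 next round, worth 0.41 × 96 = 39.36 now, so the employer offers 39.36, keeping 260.64.
Round 1 (the candidate proposes): the employer can get 260.64 next round, worth 0.68 × 260.64 = 177.2352 now, so the candidate offers 177.2352, keeping 122.7648.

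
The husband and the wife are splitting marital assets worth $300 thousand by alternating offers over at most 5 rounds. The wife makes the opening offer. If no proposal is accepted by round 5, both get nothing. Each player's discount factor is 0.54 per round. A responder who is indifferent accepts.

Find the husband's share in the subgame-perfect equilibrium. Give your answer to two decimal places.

96.25

Work backward from the last round.
Round 5 (the wife proposes): the husband will accept anything ≥ 0, so the wife offers 0 and keeps 300.
Round 4 (the husband proposes): the wife can get 300 next round, worth 0.54 × 300 = 162 now. The husband offers 162 and keeps 300 − 162 = 138.
Round 3 (the wife proposes): the husband can get 138 next round, worth 0.54 × 138 = 74.52 now. The wife offers 74.52 and keeps 300 − 74.52 = 225.48.
Round 2 (the husband proposes): the wife can get 225.48 next round, worth 0.54 × 225.48 = 121.7592 now; the husband offers that and keeps 178.2408.
Round 1 (the wife proposes): the husband can get 178.2408 next round, worth 0.54 × 178.2408 = 96.250032 now. The wife offers 96.250032 and keeps 300 − 96.250032 = 203.749968.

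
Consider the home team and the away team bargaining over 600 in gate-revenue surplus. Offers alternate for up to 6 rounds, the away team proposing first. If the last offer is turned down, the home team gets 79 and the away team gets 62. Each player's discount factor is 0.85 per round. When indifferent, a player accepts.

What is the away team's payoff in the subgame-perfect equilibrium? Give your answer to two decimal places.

229.52

By backward induction:
Round 6 (the home team proposes): the away team gets 62 if talks fail, so the home team offers 62 and keeps 538.
Round 5 (the away team proposes): the home team can get 538 next round, worth 0.85 × 538 = 457.3 now; the away team offers that and keeps 142.7.
Round 4 (the home team proposes): the away team can get 142.7 next round, worth 0.85 × 142.7 = 121.295 now; the home team offers that and keeps 478.705.
Round 3 (the away team proposes): the home team can get 478.705 next round, worth 0.85 × 478.705 = 406.89925 now. The away team offers 406.89925 and keeps 600 − 406.89925 = 193.10075.
Round 2 (the home team proposes): the away team can get 193.10075 next round, worth 0.85 × 193.10075 = 164.1356375 now; the home team offers that and keeps 435.8643625.
Round 1 (the away team proposes): the home team can get 435.8643625 next round, worth 0.85 × 435.8643625 = 370.484708125 now, so the away team offers 370.484708125, keeping 229.515291875.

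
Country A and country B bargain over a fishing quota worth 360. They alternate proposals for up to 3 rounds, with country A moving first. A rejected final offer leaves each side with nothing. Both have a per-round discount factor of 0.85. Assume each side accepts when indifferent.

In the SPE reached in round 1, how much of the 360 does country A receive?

Round 3 (country A proposes): country B will accept anything ≥ 0, so country A offers 0 and keeps 360.
Round 2 (country B proposes): country A can get 360 next round, worth 0.85 × 360 = 306 now, so country B offers 306, keeping 54.
Round 1 (country A proposes): country B can get 54 next round, worth 0.85 × 54 = 45.9 now. Country A offers 45.9 and keeps 360 − 45.9 = 314.1.

314.1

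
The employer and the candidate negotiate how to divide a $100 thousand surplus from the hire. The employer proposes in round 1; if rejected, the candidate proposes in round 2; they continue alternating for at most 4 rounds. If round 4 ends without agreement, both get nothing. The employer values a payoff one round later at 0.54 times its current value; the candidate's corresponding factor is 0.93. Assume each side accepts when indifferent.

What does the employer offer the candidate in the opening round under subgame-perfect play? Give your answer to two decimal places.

Round 4 (the candidate proposes): rejection yields 0 for the employer; the candidate offers 0 and keeps 100.
Round 3 (the employer proposes): the candidate can get 100 next round, worth 0.93 × 100 = 93 now. The employer offers 93 and keeps 100 − 93 = 7.
Round 2 (the candidate proposes): the employer can get 7 next round, worth 0.54 × 7 = 3.78 now; the candidate offers that and keeps 96.22.
Round 1 (the employer proposes): the candidate can get 96.22 next round, worth 0.93 × 96.22 = 89.4846 now; the employer offers that and keeps 10.5154.

89.48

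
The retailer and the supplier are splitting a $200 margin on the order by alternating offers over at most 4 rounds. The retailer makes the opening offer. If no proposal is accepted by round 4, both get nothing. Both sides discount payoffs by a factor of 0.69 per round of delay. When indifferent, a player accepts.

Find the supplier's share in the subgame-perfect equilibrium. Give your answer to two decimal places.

Solve by backward induction from round 4.
Round 4 (the supplier proposes): rejection yields 0 for the retailer; the supplier offers 0 and keeps 200.
Round 3 (the retailer proposes): the supplier can get 200 next round, worth 0.69 × 200 = 138 now, so the retailer offers 138, keeping 62.
Round 2 (the supplier proposes): the retailer can get 62 next round, worth 0.69 × 62 = 42.78 now. The supplier offers 42.78 and keeps 200 − 42.78 = 157.22.
Round 1 (the retailer proposes): the supplier can get 157.22 next round, worth 0.69 × 157.22 = 108.4818 now, so the retailer offers 108.4818, keeping 91.5182.

108.48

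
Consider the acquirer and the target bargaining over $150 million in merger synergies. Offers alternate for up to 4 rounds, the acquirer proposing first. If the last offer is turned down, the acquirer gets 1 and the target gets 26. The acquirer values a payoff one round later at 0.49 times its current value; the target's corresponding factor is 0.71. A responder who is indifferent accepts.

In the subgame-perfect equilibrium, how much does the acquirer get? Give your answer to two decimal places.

Round 4 (the target proposes): the acquirer gets 1 if talks fail, so the target offers 1 and keeps 149.
Round 3 (the acquirer proposes): the target can get 149 next round, worth 0.71 × 149 = 105.79 now. The acquirer offers 105.79 and keeps 150 − 105.79 = 44.21.
Round 2 (the target proposes): the acquirer can get 44.21 next round, worth 0.49 × 44.21 = 21.6629 now; the target offers that and keeps 128.3371.
Round 1 (the acquirer proposes): the target can get 128.3371 next round, worth 0.71 × 128.3371 = 91.119341 now, so the acquirer offers 91.119341, keeping 58.880659.

58.88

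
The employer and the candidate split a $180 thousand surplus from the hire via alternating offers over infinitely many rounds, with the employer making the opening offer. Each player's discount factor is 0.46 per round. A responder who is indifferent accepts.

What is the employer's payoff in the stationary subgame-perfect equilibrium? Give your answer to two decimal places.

Let x be the employer's share when the employer proposes and y be the candidate's share when the candidate proposes.
The candidate accepts iff offered ≥ 0.46·y, so x = 180 − 0.46y. Symmetrically y = 180 − 0.46x.
Substituting: x = 180 − 0.46(180 − 0.46x), giving x(1 − 0.46·0.46) = 180(1 − 0.46).
So x = 180 × 0.54 / 0.7884 ≈ 123.2877, and the candidate receives 180 − x ≈ 56.7123.

123.29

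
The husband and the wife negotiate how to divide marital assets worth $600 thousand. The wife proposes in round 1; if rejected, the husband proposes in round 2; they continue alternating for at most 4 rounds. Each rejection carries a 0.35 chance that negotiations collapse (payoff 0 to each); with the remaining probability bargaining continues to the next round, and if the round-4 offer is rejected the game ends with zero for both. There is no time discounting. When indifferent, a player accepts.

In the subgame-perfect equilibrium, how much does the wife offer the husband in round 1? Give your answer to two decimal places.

By backward induction:
Round 4 (the husband proposes): the wife will accept anything ≥ 0, so the husband offers 0 and keeps 600.
Round 3 (the wife proposes): rejecting gives the husband an expected 0.65 × 600 = 390, so the wife offers 390, keeping 210.
Round 2 (the husband proposes): rejecting gives the wife an expected 0.65 × 210 = 136.5, so the husband offers 136.5, keeping 463.5.
Round 1 (the wife proposes): rejecting gives the husband an expected 0.65 × 463.5 = 301.275, so the wife offers 301.275, keeping 298.725.

301.28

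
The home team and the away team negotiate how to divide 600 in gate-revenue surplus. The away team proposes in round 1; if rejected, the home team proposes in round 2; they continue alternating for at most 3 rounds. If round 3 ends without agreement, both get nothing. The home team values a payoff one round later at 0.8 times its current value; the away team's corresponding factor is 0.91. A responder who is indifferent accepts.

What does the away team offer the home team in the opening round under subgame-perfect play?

Round 3 (the away team proposes): the home team will accept anything ≥ 0, so the away team offers 0 and keeps 600.
Round 2 (the home team proposes): the away team can get 600 next round, worth 0.91 × 600 = 546 now. The home team offers 546 and keeps 600 − 546 = 54.
Round 1 (the away team proposes): the home team can get 54 next round, worth 0.8 × 54 = 43.2 now. The away team offers 43.2 and keeps 600 − 43.2 = 556.8.

43.2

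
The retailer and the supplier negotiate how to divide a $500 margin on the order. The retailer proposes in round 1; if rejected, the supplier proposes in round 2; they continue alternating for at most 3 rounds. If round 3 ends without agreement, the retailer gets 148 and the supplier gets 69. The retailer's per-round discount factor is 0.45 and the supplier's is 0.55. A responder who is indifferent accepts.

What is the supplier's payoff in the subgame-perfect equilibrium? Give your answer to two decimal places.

168.33

Round 3 (the retailer proposes): the supplier gets 69 if talks fail, so the retailer offers 69 and keeps 431.
Round 2 (the supplier proposes): the retailer can get 431 next round, worth 0.45 × 431 = 193.95 now; the supplier offers that and keeps 306.05.
Round 1 (the retailer proposes): the supplier can get 306.05 next round, worth 0.55 × 306.05 = 168.3275 now, so the retailer offers 168.3275, keeping 331.6725.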